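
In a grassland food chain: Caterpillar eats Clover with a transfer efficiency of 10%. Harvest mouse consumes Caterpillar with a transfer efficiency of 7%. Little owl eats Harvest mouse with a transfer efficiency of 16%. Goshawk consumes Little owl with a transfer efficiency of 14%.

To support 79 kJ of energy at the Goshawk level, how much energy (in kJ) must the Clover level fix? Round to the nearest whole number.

Cumulative transfer efficiency: 0.1 × 0.07 × 0.16 × 0.14 = 0.0001568
Clover energy = 79 / 0.0001568 = 503827 kJ

503827 kJ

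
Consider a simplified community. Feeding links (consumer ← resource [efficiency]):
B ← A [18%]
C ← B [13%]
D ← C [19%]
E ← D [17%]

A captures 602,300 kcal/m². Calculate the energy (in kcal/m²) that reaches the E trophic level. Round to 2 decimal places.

455.23 kcal/m²

B: 602300 × 0.18 = 108414 kcal/m²
C: 108414 × 0.13 = 14093.82 kcal/m²
D: 14093.82 × 0.19 = 2677.8258 kcal/m²
E: 2677.8258 × 0.17 = 455.230386 kcal/m²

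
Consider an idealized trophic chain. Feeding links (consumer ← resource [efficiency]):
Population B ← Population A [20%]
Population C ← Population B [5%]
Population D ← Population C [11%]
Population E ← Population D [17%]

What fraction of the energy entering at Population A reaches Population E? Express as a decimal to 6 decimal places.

Product of link efficiencies: 0.2 × 0.05 × 0.11 × 0.17 = 0.000187

0.000187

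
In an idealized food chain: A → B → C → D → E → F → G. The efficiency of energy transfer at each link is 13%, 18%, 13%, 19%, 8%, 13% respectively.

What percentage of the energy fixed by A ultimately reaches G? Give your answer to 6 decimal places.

0.000601%

Product of link efficiencies: 0.13 × 0.18 × 0.13 × 0.19 × 0.08 × 0.13 = 0.000006010992
As a percentage: 0.000006010992 × 100 = 0.000601%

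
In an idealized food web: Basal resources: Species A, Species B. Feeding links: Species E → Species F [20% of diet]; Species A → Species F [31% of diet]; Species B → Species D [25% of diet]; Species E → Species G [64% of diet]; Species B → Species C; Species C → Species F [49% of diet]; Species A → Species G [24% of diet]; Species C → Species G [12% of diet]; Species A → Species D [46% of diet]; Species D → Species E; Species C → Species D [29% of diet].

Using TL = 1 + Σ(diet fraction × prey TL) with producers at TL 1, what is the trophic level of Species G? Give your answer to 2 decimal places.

Species C: 1 + 1 = 2
Species D: 1 + (0.46×1 + 0.29×2 + 0.25×1) = 2.29
Species E: 1 + 2.29 = 3.29
Species F: 1 + (0.49×2 + 0.31×1 + 0.2×3.29) = 2.948
Species G: 1 + (0.24×1 + 0.64×3.29 + 0.12×2) = 3.5856

3.59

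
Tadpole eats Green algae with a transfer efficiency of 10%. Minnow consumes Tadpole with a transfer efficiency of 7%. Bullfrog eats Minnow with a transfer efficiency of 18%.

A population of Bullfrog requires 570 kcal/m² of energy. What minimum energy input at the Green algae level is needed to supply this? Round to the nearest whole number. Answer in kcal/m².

Cumulative transfer efficiency: 0.1 × 0.07 × 0.18 = 0.00126
Green algae energy = 570 / 0.00126 = 452381 kcal/m²

452381 kcal/m²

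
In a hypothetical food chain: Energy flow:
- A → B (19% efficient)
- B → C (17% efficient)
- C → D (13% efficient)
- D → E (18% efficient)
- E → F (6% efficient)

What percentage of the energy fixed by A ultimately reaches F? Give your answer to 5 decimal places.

0.00453%

Product of link efficiencies: 0.19 × 0.17 × 0.13 × 0.18 × 0.06 = 0.0000453492
As a percentage: 0.0000453492 × 100 = 0.00453%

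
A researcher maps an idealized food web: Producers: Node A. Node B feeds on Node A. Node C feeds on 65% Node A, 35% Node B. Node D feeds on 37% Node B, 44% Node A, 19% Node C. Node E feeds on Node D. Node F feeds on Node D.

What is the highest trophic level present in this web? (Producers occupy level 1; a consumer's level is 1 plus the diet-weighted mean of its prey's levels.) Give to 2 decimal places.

3.63

Node B: 1 + 1 = 2
Node C: 1 + (0.65×1 + 0.35×2) = 2.35
Node D: 1 + (0.37×2 + 0.44×1 + 0.19×2.35) = 2.6265
Node E: 1 + 2.6265 = 3.6265
Node F: 1 + 2.6265 = 3.6265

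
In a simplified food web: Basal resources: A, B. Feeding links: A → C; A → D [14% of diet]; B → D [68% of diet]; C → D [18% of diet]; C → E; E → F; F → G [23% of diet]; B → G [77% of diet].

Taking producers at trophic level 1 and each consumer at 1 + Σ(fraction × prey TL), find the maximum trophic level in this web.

4

C: 1 + 1 = 2
D: 1 + (0.14×1 + 0.68×1 + 0.18×2) = 2.18
E: 1 + 2 = 3
F: 1 + 3 = 4
G: 1 + (0.23×4 + 0.77×1) = 2.69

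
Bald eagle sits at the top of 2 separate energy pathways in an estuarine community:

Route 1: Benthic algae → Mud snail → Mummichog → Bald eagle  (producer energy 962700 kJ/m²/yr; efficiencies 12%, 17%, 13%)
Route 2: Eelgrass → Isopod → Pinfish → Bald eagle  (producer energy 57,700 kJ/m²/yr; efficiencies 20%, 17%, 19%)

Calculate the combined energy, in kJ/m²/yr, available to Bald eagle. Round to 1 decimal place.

2925.8 kJ/m²/yr

Route 1: 962700 × 0.12 × 0.17 × 0.13 = 2553.0804 kJ/m²/yr
Route 2: 57700 × 0.2 × 0.17 × 0.19 = 372.742 kJ/m²/yr
Total at Bald eagle: 2553.0804 + 372.742 = 2925.8224 kJ/m²/yr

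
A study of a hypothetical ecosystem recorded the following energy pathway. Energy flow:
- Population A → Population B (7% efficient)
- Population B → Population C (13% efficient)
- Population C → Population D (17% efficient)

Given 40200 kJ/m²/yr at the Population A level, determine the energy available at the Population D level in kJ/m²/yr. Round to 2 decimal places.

Population B: 40200 × 0.07 = 2814 kJ/m²/yr
Population C: 2814 × 0.13 = 365.82 kJ/m²/yr
Population D: 365.82 × 0.17 = 62.1894 kJ/m²/yr

62.19 kJ/m²/yr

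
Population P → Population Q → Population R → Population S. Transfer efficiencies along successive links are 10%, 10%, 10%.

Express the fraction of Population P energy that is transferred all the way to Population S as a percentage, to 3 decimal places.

Product of link efficiencies: 0.1 × 0.1 × 0.1 = 0.001
As a percentage: 0.001 × 100 = 0.100%

0.100%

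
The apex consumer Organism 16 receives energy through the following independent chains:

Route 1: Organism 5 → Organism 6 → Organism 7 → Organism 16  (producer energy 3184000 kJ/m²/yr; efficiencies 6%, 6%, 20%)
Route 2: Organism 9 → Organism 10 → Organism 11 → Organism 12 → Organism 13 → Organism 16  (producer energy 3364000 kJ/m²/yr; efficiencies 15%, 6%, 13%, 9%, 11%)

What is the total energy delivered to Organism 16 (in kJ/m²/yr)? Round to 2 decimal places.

2331.45 kJ/m²/yr

Route 1: 3184000 × 0.06 × 0.06 × 0.2 = 2292.48 kJ/m²/yr
Route 2: 3364000 × 0.15 × 0.06 × 0.13 × 0.09 × 0.11 = 38.965212 kJ/m²/yr
Total at Organism 16: 2292.48 + 38.965212 = 2331.445212 kJ/m²/yr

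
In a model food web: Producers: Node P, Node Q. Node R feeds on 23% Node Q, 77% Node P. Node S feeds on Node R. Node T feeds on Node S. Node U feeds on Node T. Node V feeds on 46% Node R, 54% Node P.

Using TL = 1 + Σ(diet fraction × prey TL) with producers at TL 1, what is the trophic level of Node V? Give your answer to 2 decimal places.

2.46

Node R: 1 + (0.23×1 + 0.77×1) = 2
Node S: 1 + 2 = 3
Node T: 1 + 3 = 4
Node U: 1 + 4 = 5
Node V: 1 + (0.46×2 + 0.54×1) = 2.46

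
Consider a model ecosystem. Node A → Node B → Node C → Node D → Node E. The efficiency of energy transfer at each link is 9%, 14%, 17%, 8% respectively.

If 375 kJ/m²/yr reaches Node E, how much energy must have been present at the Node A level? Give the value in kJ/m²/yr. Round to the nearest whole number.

2188375 kJ/m²/yr

Cumulative transfer efficiency: 0.09 × 0.14 × 0.17 × 0.08 = 0.00017136
Node A energy = 375 / 0.00017136 = 2188375 kJ/m²/yr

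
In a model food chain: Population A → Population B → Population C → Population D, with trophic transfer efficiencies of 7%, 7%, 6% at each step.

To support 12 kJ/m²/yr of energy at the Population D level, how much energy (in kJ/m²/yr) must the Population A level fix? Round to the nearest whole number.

40816 kJ/m²/yr

Cumulative transfer efficiency: 0.07 × 0.07 × 0.06 = 0.000294
Population A energy = 12 / 0.000294 = 40816 kJ/m²/yr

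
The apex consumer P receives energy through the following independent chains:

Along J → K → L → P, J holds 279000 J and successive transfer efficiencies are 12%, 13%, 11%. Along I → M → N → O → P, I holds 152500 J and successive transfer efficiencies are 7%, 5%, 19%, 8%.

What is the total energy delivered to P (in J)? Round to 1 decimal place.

Via J: 279000 × 0.12 × 0.13 × 0.11 = 478.764 J
Via I: 152500 × 0.07 × 0.05 × 0.19 × 0.08 = 8.113 J
Total at P: 478.764 + 8.113 = 486.877 J

486.9 J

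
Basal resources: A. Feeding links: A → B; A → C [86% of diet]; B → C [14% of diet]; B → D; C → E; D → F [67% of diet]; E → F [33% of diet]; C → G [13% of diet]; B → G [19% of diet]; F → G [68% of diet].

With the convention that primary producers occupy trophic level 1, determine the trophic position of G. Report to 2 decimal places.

B: 1 + 1 = 2
C: 1 + (0.86×1 + 0.14×2) = 2.14
D: 1 + 2 = 3
E: 1 + 2.14 = 3.14
F: 1 + (0.67×3 + 0.33×3.14) = 4.0462
G: 1 + (0.13×2.14 + 0.19×2 + 0.68×4.0462) = 4.409616

4.41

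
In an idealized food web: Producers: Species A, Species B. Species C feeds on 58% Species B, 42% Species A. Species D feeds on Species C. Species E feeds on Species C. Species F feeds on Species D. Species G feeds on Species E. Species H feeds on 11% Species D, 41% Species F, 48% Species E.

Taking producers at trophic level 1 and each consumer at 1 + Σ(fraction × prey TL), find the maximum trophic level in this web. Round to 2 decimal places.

Species C: 1 + (0.58×1 + 0.42×1) = 2
Species D: 1 + 2 = 3
Species E: 1 + 2 = 3
Species F: 1 + 3 = 4
Species G: 1 + 3 = 4
Species H: 1 + (0.11×3 + 0.41×4 + 0.48×3) = 4.41

4.41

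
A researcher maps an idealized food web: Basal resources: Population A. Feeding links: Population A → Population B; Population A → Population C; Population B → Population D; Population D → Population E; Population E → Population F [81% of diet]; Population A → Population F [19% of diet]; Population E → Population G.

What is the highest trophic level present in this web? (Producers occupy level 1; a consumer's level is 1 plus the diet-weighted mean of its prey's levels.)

5

Population B: 1 + 1 = 2
Population C: 1 + 1 = 2
Population D: 1 + 2 = 3
Population E: 1 + 3 = 4
Population F: 1 + (0.81×4 + 0.19×1) = 4.43
Population G: 1 + 4 = 5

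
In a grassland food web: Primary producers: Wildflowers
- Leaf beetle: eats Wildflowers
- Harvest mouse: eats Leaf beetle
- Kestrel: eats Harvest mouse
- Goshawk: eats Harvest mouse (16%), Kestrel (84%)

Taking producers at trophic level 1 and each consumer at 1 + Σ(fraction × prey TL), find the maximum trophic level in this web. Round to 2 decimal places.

4.84

Leaf beetle: 1 + 1 = 2
Harvest mouse: 1 + 2 = 3
Kestrel: 1 + 3 = 4
Goshawk: 1 + (0.16×3 + 0.84×4) = 4.84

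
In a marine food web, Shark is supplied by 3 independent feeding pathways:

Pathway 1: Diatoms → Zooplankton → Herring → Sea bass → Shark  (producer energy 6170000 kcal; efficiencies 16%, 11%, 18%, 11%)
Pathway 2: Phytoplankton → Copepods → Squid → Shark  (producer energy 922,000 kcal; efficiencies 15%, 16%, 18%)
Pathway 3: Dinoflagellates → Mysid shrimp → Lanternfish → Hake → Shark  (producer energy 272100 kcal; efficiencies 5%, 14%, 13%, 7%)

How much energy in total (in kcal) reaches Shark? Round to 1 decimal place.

6150.5 kcal

Pathway 1: 6170000 × 0.16 × 0.11 × 0.18 × 0.11 = 2150.1216 kcal
Pathway 2: 922000 × 0.15 × 0.16 × 0.18 = 3983.04 kcal
Pathway 3: 272100 × 0.05 × 0.14 × 0.13 × 0.07 = 17.33277 kcal
Total at Shark: 2150.1216 + 3983.04 + 17.33277 = 6150.49437 kcal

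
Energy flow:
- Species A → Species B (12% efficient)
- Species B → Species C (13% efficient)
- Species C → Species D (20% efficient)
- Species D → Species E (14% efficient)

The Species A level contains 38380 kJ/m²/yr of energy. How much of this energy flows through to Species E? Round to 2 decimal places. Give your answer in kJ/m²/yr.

Species B: 38380 × 0.12 = 4605.6 kJ/m²/yr
Species C: 4605.6 × 0.13 = 598.728 kJ/m²/yr
Species D: 598.728 × 0.2 = 119.7456 kJ/m²/yr
Species E: 119.7456 × 0.14 = 16.764384 kJ/m²/yr

16.76 kJ/m²/yr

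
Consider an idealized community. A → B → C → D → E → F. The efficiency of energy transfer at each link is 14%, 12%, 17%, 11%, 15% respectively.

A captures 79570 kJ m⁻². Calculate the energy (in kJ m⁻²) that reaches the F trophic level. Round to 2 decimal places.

B: 79570 × 0.14 = 11139.8 kJ m⁻²
C: 11139.8 × 0.12 = 1336.776 kJ m⁻²
D: 1336.776 × 0.17 = 227.25192 kJ m⁻²
E: 227.25192 × 0.11 = 24.9977112 kJ m⁻²
F: 24.9977112 × 0.15 = 3.74965668 kJ m⁻²

3.75 kJ m⁻²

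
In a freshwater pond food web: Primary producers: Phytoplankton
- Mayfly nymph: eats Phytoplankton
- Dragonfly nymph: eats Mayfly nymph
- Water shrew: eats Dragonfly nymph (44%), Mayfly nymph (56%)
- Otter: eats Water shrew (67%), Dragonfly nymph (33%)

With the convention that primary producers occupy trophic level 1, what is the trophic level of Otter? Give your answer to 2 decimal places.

4.29

Mayfly nymph: 1 + 1 = 2
Dragonfly nymph: 1 + 2 = 3
Water shrew: 1 + (0.44×3 + 0.56×2) = 3.44
Otter: 1 + (0.67×3.44 + 0.33×3) = 4.2948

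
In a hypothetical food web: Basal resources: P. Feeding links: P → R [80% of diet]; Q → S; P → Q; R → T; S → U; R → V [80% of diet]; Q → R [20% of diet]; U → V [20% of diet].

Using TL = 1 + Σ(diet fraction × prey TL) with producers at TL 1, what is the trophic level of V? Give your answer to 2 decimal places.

3.56

Q: 1 + 1 = 2
R: 1 + (0.2×2 + 0.8×1) = 2.2
S: 1 + 2 = 3
T: 1 + 2.2 = 3.2
U: 1 + 3 = 4
V: 1 + (0.8×2.2 + 0.2×4) = 3.56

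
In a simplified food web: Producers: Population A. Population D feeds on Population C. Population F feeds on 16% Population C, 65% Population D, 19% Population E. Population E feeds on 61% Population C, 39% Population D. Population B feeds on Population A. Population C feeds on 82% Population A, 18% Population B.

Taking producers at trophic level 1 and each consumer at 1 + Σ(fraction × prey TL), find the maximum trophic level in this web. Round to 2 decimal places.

Population B: 1 + 1 = 2
Population C: 1 + (0.82×1 + 0.18×2) = 2.18
Population D: 1 + 2.18 = 3.18
Population E: 1 + (0.61×2.18 + 0.39×3.18) = 3.57
Population F: 1 + (0.16×2.18 + 0.65×3.18 + 0.19×3.57) = 4.0941

4.09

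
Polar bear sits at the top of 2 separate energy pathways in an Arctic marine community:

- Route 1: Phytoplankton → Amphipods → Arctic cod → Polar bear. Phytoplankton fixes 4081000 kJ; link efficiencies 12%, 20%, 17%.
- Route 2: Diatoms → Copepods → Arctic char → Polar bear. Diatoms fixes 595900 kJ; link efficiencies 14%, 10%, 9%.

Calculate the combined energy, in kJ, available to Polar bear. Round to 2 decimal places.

17401.31 kJ

Route 1: 4081000 × 0.12 × 0.2 × 0.17 = 16650.48 kJ
Route 2: 595900 × 0.14 × 0.1 × 0.09 = 750.834 kJ
Total at Polar bear: 16650.48 + 750.834 = 17401.314 kJ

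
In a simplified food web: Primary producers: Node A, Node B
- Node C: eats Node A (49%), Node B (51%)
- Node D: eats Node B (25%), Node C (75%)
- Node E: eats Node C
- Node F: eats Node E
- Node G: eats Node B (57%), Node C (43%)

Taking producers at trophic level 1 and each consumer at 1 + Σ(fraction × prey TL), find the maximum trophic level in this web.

4

Node C: 1 + (0.49×1 + 0.51×1) = 2
Node D: 1 + (0.25×1 + 0.75×2) = 2.75
Node E: 1 + 2 = 3
Node F: 1 + 3 = 4
Node G: 1 + (0.57×1 + 0.43×2) = 2.43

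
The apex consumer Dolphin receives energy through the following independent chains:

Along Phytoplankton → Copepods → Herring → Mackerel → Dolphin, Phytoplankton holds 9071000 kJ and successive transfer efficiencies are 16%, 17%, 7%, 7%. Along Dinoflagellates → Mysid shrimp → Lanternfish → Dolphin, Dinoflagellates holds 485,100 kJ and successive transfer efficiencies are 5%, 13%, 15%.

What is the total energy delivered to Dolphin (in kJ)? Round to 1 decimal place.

1682.0 kJ

Via Phytoplankton: 9071000 × 0.16 × 0.17 × 0.07 × 0.07 = 1208.98288 kJ
Via Dinoflagellates: 485100 × 0.05 × 0.13 × 0.15 = 472.9725 kJ
Total at Dolphin: 1208.98288 + 472.9725 = 1681.95538 kJ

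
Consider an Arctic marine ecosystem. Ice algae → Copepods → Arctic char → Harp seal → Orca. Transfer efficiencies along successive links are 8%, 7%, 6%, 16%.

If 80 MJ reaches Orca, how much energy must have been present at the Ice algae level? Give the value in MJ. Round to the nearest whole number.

1488095 MJ

Cumulative transfer efficiency: 0.08 × 0.07 × 0.06 × 0.16 = 0.00005376
Ice algae energy = 80 / 0.00005376 = 1488095 MJ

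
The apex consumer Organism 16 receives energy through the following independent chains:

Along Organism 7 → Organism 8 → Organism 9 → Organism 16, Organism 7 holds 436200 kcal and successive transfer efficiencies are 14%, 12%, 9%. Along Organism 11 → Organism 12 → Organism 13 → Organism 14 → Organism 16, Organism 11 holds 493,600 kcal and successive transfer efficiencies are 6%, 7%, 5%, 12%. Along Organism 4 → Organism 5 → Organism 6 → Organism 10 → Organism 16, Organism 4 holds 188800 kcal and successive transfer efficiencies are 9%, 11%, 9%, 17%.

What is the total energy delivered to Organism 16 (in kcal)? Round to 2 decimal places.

Via Organism 7: 436200 × 0.14 × 0.12 × 0.09 = 659.5344 kcal
Via Organism 11: 493600 × 0.06 × 0.07 × 0.05 × 0.12 = 12.43872 kcal
Via Organism 4: 188800 × 0.09 × 0.11 × 0.09 × 0.17 = 28.597536 kcal
Total at Organism 16: 659.5344 + 12.43872 + 28.597536 = 700.570656 kcal

700.57 kcal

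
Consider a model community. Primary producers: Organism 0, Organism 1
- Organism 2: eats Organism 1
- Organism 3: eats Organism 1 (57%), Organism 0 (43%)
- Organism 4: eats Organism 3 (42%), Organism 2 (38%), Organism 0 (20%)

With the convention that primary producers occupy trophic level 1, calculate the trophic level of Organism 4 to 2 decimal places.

2.80

Organism 2: 1 + 1 = 2
Organism 3: 1 + (0.57×1 + 0.43×1) = 2
Organism 4: 1 + (0.42×2 + 0.38×2 + 0.2×1) = 2.8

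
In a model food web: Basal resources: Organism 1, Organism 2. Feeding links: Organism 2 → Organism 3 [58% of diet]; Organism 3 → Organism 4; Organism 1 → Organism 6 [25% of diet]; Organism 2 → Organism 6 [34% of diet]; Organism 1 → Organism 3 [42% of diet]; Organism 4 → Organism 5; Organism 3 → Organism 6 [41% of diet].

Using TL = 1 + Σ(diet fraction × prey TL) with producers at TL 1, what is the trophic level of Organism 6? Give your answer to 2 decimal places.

Organism 3: 1 + (0.42×1 + 0.58×1) = 2
Organism 4: 1 + 2 = 3
Organism 5: 1 + 3 = 4
Organism 6: 1 + (0.25×1 + 0.41×2 + 0.34×1) = 2.41

2.41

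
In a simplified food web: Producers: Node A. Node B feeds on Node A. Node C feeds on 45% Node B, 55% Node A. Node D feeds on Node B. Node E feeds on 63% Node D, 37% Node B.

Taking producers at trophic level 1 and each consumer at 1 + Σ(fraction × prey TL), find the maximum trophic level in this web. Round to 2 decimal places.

3.63

Node B: 1 + 1 = 2
Node C: 1 + (0.45×2 + 0.55×1) = 2.45
Node D: 1 + 2 = 3
Node E: 1 + (0.63×3 + 0.37×2) = 3.63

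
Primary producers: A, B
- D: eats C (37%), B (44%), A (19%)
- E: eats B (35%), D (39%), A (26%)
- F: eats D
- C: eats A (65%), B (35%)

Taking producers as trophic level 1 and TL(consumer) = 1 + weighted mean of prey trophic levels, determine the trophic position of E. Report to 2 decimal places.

C: 1 + (0.65×1 + 0.35×1) = 2
D: 1 + (0.37×2 + 0.44×1 + 0.19×1) = 2.37
E: 1 + (0.35×1 + 0.39×2.37 + 0.26×1) = 2.5343
F: 1 + 2.37 = 3.37

2.53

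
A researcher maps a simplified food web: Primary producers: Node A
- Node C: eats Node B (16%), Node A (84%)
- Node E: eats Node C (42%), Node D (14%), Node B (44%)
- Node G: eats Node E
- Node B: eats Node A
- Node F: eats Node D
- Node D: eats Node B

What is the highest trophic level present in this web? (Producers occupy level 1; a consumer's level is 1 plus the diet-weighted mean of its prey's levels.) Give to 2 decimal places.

4.21

Node B: 1 + 1 = 2
Node C: 1 + (0.16×2 + 0.84×1) = 2.16
Node D: 1 + 2 = 3
Node E: 1 + (0.42×2.16 + 0.14×3 + 0.44×2) = 3.2072
Node F: 1 + 3 = 4
Node G: 1 + 3.2072 = 4.2072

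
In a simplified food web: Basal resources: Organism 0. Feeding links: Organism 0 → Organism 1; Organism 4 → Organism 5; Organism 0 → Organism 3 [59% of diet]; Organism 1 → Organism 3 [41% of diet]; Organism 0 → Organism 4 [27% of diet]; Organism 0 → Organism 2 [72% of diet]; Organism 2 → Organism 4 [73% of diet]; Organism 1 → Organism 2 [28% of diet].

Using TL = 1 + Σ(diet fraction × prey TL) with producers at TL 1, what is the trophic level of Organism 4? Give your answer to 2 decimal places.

2.93

Organism 1: 1 + 1 = 2
Organism 2: 1 + (0.72×1 + 0.28×2) = 2.28
Organism 3: 1 + (0.41×2 + 0.59×1) = 2.41
Organism 4: 1 + (0.27×1 + 0.73×2.28) = 2.9344
Organism 5: 1 + 2.9344 = 3.9344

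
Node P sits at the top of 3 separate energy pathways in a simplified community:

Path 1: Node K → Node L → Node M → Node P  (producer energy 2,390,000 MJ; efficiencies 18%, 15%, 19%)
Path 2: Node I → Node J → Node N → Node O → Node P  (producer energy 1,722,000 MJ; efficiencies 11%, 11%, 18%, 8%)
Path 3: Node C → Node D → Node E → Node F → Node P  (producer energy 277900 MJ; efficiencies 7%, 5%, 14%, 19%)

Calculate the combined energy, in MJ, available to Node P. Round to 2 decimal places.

Path 1: 2390000 × 0.18 × 0.15 × 0.19 = 12260.7 MJ
Path 2: 1722000 × 0.11 × 0.11 × 0.18 × 0.08 = 300.04128 MJ
Path 3: 277900 × 0.07 × 0.05 × 0.14 × 0.19 = 25.87249 MJ
Total at Node P: 12260.7 + 300.04128 + 25.87249 = 12586.61377 MJ

12586.61 MJ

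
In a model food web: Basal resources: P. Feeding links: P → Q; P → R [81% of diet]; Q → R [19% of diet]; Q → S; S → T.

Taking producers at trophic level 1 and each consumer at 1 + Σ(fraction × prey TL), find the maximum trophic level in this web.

4

Q: 1 + 1 = 2
R: 1 + (0.81×1 + 0.19×2) = 2.19
S: 1 + 2 = 3
T: 1 + 3 = 4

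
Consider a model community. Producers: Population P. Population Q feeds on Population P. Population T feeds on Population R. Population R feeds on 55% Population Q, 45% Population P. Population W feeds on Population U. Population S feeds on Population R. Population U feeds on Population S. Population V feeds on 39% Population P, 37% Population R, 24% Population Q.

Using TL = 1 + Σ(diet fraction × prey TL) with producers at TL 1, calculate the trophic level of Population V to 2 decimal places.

Population Q: 1 + 1 = 2
Population R: 1 + (0.55×2 + 0.45×1) = 2.55
Population S: 1 + 2.55 = 3.55
Population T: 1 + 2.55 = 3.55
Population U: 1 + 3.55 = 4.55
Population V: 1 + (0.39×1 + 0.37×2.55 + 0.24×2) = 2.8135
Population W: 1 + 4.55 = 5.55

2.81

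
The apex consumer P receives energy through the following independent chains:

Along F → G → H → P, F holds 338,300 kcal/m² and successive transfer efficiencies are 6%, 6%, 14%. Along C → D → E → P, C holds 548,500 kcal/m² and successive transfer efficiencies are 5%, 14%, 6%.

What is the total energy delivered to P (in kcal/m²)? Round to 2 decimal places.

Via F: 338300 × 0.06 × 0.06 × 0.14 = 170.5032 kcal/m²
Via C: 548500 × 0.05 × 0.14 × 0.06 = 230.37 kcal/m²
Total at P: 170.5032 + 230.37 = 400.8732 kcal/m²

400.87 kcal/m²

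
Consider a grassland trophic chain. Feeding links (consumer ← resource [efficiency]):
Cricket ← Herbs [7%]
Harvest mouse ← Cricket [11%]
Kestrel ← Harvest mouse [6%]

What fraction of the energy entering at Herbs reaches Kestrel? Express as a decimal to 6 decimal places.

0.000462

Product of link efficiencies: 0.07 × 0.11 × 0.06 = 0.000462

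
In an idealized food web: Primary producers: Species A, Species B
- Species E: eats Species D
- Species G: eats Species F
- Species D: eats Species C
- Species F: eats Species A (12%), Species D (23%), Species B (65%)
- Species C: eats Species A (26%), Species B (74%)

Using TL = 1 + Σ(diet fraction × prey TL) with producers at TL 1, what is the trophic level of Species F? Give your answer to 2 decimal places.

2.46

Species C: 1 + (0.26×1 + 0.74×1) = 2
Species D: 1 + 2 = 3
Species E: 1 + 3 = 4
Species F: 1 + (0.12×1 + 0.23×3 + 0.65×1) = 2.46
Species G: 1 + 2.46 = 3.46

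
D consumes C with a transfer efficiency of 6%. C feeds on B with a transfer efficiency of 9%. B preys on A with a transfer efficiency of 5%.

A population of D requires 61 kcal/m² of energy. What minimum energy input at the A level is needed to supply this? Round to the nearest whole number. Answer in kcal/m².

Cumulative transfer efficiency: 0.05 × 0.09 × 0.06 = 0.00027
A energy = 61 / 0.00027 = 225926 kcal/m²

225926 kcal/m²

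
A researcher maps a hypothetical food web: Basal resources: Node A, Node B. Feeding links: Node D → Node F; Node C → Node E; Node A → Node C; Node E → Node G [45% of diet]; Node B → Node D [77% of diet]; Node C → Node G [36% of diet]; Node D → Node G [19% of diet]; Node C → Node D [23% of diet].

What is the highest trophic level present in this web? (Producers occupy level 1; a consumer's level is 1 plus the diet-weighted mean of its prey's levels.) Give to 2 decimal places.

Node C: 1 + 1 = 2
Node D: 1 + (0.77×1 + 0.23×2) = 2.23
Node E: 1 + 2 = 3
Node F: 1 + 2.23 = 3.23
Node G: 1 + (0.19×2.23 + 0.36×2 + 0.45×3) = 3.4937

3.49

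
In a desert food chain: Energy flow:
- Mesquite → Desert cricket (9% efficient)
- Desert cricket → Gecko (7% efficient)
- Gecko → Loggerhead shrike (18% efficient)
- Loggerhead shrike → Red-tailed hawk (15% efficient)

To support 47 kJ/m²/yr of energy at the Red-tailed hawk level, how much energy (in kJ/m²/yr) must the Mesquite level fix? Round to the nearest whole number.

Cumulative transfer efficiency: 0.09 × 0.07 × 0.18 × 0.15 = 0.0001701
Mesquite energy = 47 / 0.0001701 = 276308 kJ/m²/yr

276308 kJ/m²/yr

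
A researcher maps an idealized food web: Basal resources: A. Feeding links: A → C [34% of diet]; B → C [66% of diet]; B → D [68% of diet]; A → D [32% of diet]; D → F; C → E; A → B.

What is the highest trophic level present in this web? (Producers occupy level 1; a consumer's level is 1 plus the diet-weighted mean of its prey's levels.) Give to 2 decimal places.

3.68

B: 1 + 1 = 2
C: 1 + (0.34×1 + 0.66×2) = 2.66
D: 1 + (0.32×1 + 0.68×2) = 2.68
E: 1 + 2.66 = 3.66
F: 1 + 2.68 = 3.68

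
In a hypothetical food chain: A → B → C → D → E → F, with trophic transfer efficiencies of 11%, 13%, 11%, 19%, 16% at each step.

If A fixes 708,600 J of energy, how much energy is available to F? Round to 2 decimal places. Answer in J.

33.88 J

B: 708600 × 0.11 = 77946 J
C: 77946 × 0.13 = 10132.98 J
D: 10132.98 × 0.11 = 1114.6278 J
E: 1114.6278 × 0.19 = 211.779282 J
F: 211.779282 × 0.16 = 33.88468512 J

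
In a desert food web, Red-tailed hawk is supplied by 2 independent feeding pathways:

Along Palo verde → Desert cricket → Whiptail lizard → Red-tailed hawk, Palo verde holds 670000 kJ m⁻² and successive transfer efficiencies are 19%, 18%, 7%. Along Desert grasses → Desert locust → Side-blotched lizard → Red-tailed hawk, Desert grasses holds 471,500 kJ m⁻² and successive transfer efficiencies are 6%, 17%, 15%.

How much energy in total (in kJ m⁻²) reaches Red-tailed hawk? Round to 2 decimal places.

Via Palo verde: 670000 × 0.19 × 0.18 × 0.07 = 1603.98 kJ m⁻²
Via Desert grasses: 471500 × 0.06 × 0.17 × 0.15 = 721.395 kJ m⁻²
Total at Red-tailed hawk: 1603.98 + 721.395 = 2325.375 kJ m⁻²

2325.38 kJ m⁻²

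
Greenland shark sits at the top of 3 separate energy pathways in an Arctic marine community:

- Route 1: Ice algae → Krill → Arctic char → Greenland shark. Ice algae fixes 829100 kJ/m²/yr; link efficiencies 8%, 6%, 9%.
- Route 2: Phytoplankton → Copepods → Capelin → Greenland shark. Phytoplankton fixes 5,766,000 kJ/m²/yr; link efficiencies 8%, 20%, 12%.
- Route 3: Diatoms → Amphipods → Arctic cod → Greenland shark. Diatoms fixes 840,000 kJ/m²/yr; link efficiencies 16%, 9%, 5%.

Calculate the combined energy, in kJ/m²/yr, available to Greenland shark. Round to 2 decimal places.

Route 1: 829100 × 0.08 × 0.06 × 0.09 = 358.1712 kJ/m²/yr
Route 2: 5766000 × 0.08 × 0.2 × 0.12 = 11070.72 kJ/m²/yr
Route 3: 840000 × 0.16 × 0.09 × 0.05 = 604.8 kJ/m²/yr
Total at Greenland shark: 358.1712 + 11070.72 + 604.8 = 12033.6912 kJ/m²/yr

12033.69 kJ/m²/yr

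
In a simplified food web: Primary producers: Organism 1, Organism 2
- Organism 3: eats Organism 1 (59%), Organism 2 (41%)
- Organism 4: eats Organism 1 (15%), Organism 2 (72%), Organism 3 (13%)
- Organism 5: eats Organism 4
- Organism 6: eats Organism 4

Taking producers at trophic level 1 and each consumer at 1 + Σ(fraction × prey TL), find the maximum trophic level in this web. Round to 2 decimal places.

Organism 3: 1 + (0.59×1 + 0.41×1) = 2
Organism 4: 1 + (0.15×1 + 0.72×1 + 0.13×2) = 2.13
Organism 5: 1 + 2.13 = 3.13
Organism 6: 1 + 2.13 = 3.13

3.13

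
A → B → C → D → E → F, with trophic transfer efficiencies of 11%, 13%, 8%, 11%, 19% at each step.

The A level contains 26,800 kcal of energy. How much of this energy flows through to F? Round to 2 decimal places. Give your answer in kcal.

B: 26800 × 0.11 = 2948 kcal
C: 2948 × 0.13 = 383.24 kcal
D: 383.24 × 0.08 = 30.6592 kcal
E: 30.6592 × 0.11 = 3.372512 kcal
F: 3.372512 × 0.19 = 0.64077728 kcal

0.64 kcal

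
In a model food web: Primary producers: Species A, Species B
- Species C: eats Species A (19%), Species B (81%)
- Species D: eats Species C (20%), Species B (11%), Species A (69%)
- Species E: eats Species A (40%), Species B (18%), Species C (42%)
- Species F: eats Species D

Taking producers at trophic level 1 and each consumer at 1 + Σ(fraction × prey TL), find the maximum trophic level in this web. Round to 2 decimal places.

3.20

Species C: 1 + (0.19×1 + 0.81×1) = 2
Species D: 1 + (0.2×2 + 0.11×1 + 0.69×1) = 2.2
Species E: 1 + (0.4×1 + 0.18×1 + 0.42×2) = 2.42
Species F: 1 + 2.2 = 3.2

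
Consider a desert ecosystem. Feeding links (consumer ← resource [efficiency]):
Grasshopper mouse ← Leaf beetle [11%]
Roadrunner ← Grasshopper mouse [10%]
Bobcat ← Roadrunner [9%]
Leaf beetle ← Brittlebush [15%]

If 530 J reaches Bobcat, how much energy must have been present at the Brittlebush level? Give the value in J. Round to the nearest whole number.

3569024 J

Cumulative transfer efficiency: 0.15 × 0.11 × 0.1 × 0.09 = 0.0001485
Brittlebush energy = 530 / 0.0001485 = 3569024 J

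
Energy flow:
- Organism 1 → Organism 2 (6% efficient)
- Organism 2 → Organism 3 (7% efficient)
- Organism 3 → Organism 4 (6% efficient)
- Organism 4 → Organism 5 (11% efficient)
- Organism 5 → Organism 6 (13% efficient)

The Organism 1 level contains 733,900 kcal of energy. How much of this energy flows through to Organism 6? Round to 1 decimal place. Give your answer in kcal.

2.6 kcal

Organism 2: 733900 × 0.06 = 44034 kcal
Organism 3: 44034 × 0.07 = 3082.38 kcal
Organism 4: 3082.38 × 0.06 = 184.9428 kcal
Organism 5: 184.9428 × 0.11 = 20.343708 kcal
Organism 6: 20.343708 × 0.13 = 2.64468204 kcal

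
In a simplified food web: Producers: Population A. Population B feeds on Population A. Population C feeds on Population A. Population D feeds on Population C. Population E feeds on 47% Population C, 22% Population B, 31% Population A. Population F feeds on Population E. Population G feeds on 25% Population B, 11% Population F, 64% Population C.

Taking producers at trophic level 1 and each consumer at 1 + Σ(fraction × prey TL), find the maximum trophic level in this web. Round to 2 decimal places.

3.69

Population B: 1 + 1 = 2
Population C: 1 + 1 = 2
Population D: 1 + 2 = 3
Population E: 1 + (0.47×2 + 0.22×2 + 0.31×1) = 2.69
Population F: 1 + 2.69 = 3.69
Population G: 1 + (0.25×2 + 0.11×3.69 + 0.64×2) = 3.1859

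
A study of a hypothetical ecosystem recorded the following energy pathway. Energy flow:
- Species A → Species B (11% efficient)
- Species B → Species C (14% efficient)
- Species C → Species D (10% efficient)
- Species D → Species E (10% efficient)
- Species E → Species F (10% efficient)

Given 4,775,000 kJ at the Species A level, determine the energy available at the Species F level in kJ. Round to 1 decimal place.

Species B: 4775000 × 0.11 = 525250 kJ
Species C: 525250 × 0.14 = 73535 kJ
Species D: 73535 × 0.1 = 7353.5 kJ
Species E: 7353.5 × 0.1 = 735.35 kJ
Species F: 735.35 × 0.1 = 73.535 kJ

73.5 kJ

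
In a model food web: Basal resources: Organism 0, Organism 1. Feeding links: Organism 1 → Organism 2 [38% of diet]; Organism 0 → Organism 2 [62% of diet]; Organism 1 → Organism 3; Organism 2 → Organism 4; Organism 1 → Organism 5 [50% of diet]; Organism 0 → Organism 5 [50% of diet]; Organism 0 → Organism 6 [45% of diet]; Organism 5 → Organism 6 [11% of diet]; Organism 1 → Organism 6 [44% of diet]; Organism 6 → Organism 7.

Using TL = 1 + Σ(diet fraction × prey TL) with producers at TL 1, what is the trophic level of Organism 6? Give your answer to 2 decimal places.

2.11

Organism 2: 1 + (0.38×1 + 0.62×1) = 2
Organism 3: 1 + 1 = 2
Organism 4: 1 + 2 = 3
Organism 5: 1 + (0.5×1 + 0.5×1) = 2
Organism 6: 1 + (0.45×1 + 0.11×2 + 0.44×1) = 2.11
Organism 7: 1 + 2.11 = 3.11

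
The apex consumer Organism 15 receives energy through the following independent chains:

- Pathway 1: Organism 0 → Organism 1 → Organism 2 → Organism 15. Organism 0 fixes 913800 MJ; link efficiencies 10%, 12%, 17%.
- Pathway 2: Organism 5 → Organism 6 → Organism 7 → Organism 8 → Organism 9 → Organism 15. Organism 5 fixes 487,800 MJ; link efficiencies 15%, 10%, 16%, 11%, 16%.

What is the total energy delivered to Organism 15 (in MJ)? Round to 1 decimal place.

Pathway 1: 913800 × 0.1 × 0.12 × 0.17 = 1864.152 MJ
Pathway 2: 487800 × 0.15 × 0.1 × 0.16 × 0.11 × 0.16 = 20.604672 MJ
Total at Organism 15: 1864.152 + 20.604672 = 1884.756672 MJ

1884.8 MJ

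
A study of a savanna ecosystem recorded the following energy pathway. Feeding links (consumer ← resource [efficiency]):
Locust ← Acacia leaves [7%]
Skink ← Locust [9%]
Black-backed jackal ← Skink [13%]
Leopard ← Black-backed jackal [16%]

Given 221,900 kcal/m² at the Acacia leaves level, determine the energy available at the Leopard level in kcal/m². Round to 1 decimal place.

Locust: 221900 × 0.07 = 15533 kcal/m²
Skink: 15533 × 0.09 = 1397.97 kcal/m²
Black-backed jackal: 1397.97 × 0.13 = 181.7361 kcal/m²
Leopard: 181.7361 × 0.16 = 29.077776 kcal/m²

29.1 kcal/m²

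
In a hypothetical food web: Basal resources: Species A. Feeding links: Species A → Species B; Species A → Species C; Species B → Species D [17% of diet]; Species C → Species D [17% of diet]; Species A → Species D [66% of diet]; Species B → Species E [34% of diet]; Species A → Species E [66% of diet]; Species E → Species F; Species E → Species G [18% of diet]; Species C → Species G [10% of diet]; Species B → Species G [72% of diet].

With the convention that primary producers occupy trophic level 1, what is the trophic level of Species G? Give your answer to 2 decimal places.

Species B: 1 + 1 = 2
Species C: 1 + 1 = 2
Species D: 1 + (0.17×2 + 0.17×2 + 0.66×1) = 2.34
Species E: 1 + (0.34×2 + 0.66×1) = 2.34
Species F: 1 + 2.34 = 3.34
Species G: 1 + (0.18×2.34 + 0.1×2 + 0.72×2) = 3.0612

3.06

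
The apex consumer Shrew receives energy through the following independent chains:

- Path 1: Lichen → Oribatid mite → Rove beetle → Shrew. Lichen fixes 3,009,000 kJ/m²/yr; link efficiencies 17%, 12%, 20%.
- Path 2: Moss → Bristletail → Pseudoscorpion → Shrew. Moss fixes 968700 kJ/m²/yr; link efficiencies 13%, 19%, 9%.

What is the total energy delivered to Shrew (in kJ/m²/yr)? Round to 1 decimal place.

14430.1 kJ/m²/yr

Path 1: 3009000 × 0.17 × 0.12 × 0.2 = 12276.72 kJ/m²/yr
Path 2: 968700 × 0.13 × 0.19 × 0.09 = 2153.4201 kJ/m²/yr
Total at Shrew: 12276.72 + 2153.4201 = 14430.1401 kJ/m²/yr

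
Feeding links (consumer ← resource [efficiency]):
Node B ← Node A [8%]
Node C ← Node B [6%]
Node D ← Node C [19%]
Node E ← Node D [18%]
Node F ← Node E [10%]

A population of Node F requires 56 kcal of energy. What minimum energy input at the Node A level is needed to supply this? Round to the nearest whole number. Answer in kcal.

Cumulative transfer efficiency: 0.08 × 0.06 × 0.19 × 0.18 × 0.1 = 0.000016416
Node A energy = 56 / 0.000016416 = 3411306 kcal

3411306 kcal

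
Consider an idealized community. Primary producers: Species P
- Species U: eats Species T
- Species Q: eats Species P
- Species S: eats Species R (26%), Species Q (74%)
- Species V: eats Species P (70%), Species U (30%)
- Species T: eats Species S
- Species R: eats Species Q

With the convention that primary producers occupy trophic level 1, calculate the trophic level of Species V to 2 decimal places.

Species Q: 1 + 1 = 2
Species R: 1 + 2 = 3
Species S: 1 + (0.26×3 + 0.74×2) = 3.26
Species T: 1 + 3.26 = 4.26
Species U: 1 + 4.26 = 5.26
Species V: 1 + (0.7×1 + 0.3×5.26) = 3.278

3.28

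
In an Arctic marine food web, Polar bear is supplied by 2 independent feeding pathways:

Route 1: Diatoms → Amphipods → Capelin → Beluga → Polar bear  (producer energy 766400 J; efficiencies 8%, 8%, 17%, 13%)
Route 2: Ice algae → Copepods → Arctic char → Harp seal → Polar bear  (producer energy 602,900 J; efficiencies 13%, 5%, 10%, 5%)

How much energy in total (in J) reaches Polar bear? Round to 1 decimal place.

Route 1: 766400 × 0.08 × 0.08 × 0.17 × 0.13 = 108.399616 J
Route 2: 602900 × 0.13 × 0.05 × 0.1 × 0.05 = 19.59425 J
Total at Polar bear: 108.399616 + 19.59425 = 127.993866 J

128.0 J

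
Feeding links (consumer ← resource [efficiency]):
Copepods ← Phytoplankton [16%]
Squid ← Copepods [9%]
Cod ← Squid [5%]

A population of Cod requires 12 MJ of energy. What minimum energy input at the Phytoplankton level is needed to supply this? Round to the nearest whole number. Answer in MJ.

16667 MJ

Cumulative transfer efficiency: 0.16 × 0.09 × 0.05 = 0.00072
Phytoplankton energy = 12 / 0.00072 = 16667 MJ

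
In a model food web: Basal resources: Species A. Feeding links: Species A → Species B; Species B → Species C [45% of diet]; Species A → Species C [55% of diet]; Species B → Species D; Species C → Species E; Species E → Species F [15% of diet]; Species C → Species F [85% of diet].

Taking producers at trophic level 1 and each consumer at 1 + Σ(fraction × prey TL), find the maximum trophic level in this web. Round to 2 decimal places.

3.60

Species B: 1 + 1 = 2
Species C: 1 + (0.45×2 + 0.55×1) = 2.45
Species D: 1 + 2 = 3
Species E: 1 + 2.45 = 3.45
Species F: 1 + (0.15×3.45 + 0.85×2.45) = 3.6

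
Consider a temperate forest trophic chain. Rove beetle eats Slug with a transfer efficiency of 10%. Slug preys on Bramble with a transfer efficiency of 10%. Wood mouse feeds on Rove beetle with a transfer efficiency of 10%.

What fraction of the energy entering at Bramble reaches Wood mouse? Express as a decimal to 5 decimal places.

Product of link efficiencies: 0.1 × 0.1 × 0.1 = 0.001

0.00100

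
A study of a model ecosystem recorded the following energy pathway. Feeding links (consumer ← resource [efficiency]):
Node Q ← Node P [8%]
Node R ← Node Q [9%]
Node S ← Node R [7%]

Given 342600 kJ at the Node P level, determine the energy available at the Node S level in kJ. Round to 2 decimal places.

Node Q: 342600 × 0.08 = 27408 kJ
Node R: 27408 × 0.09 = 2466.72 kJ
Node S: 2466.72 × 0.07 = 172.6704 kJ

172.67 kJ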